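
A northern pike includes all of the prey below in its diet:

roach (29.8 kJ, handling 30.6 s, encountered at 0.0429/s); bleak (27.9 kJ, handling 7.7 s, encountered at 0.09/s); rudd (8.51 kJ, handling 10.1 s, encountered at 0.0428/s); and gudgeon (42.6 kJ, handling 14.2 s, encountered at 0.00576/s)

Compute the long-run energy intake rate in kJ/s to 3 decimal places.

1.250 kJ/s

Energy encountered per unit search time: 0.0429×29.8 + 0.09×27.9 + 0.0428×8.51 + 0.00576×42.6 = 4.399 kJ/s.
Handling time per unit search time: 0.0429×30.6 + 0.09×7.7 + 0.0428×10.1 + 0.00576×14.2 = 2.52.
Rate = 4.399/(1 + 2.52) = 1.25 kJ/s.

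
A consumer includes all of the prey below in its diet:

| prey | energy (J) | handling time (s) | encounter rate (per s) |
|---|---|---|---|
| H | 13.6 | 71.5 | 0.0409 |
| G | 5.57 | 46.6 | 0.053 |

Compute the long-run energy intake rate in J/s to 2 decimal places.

Energy encountered per unit search time: 0.0409×13.6 + 0.053×5.57 = 0.8515 J/s.
Handling time per unit search time: 0.0409×71.5 + 0.053×46.6 = 5.394.
Rate = 0.8515/(1 + 5.394) = 0.1332 J/s.

0.13 J/s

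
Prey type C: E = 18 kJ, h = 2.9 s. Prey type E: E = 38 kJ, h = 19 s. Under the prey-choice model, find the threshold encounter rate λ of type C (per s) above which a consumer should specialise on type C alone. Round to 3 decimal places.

At the threshold, the rate on type C alone equals the profitability of type E: λ·18/(1 + λ·2.9) = 38/19 = 2.
Rearranging, λ(18 − 2×2.9) = 2, so λ = 2/12.2 = 0.1639 per s.

0.164 per s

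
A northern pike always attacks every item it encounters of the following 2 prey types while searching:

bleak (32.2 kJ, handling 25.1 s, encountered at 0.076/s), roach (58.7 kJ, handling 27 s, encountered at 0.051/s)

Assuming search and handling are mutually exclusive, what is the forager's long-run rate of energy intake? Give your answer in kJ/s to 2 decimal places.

R = Σλ_iE_i / (1 + Σλ_ih_i)
Numerator: 0.076×32.2 + 0.051×58.7 = 5.441
Denominator: 1 + 0.076×25.1 + 0.051×27 = 4.285
R = 5.441/4.285 = 1.27 kJ/s

1.27 kJ/s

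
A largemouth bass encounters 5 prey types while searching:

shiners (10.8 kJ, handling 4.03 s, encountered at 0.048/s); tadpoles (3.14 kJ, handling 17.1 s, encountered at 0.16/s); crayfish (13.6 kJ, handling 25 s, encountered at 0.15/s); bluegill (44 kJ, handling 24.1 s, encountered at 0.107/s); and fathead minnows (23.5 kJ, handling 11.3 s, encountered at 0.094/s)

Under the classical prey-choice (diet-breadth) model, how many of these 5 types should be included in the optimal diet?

Rank by E/h (kJ/s): shiners 2.68, fathead minnows 2.08, bluegill 1.83, crayfish 0.544, tadpoles 0.184. Include each in turn until the next type's E/h falls below the running intake rate.
Rate on top 1: 0.4344. fathead minnows: 2.08 > 0.4344 → include.
Rate on top 2: 1.209. bluegill: 1.83 > 1.209 → include.
Rate on top 3: 1.538. crayfish: 0.544 < 1.538 → exclude; stop.
Optimal diet: shiners, fathead minnows, bluegill — 3 of 5 types.

3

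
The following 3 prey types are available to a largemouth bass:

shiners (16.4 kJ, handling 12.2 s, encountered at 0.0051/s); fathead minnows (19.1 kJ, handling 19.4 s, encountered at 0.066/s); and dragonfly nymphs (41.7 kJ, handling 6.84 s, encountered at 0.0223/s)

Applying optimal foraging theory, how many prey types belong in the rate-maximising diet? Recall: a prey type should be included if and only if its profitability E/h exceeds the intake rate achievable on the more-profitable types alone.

3

E/h in descending order: dragonfly nymphs 6.1, shiners 1.34, fathead minnows 0.985 kJ/s. The optimal diet is the largest prefix of this list for which every included type satisfies E_i/h_i > R on the types above it.
Rate on top 1: 0.8068. shiners: 1.34 > 0.8068 → include.
Rate on top 2: 0.8344. fathead minnows: 0.985 > 0.8344 → include.
Optimal diet: dragonfly nymphs, shiners, fathead minnows — 3 of 3 types.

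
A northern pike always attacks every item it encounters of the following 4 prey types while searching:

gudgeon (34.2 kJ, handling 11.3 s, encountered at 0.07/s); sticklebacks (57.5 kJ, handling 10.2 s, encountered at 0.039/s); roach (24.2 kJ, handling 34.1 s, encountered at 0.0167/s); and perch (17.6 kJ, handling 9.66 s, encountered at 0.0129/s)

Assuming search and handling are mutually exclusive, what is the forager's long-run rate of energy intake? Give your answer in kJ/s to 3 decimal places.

1.827 kJ/s

R = Σλ_iE_i / (1 + Σλ_ih_i)
Numerator: 0.07×34.2 + 0.039×57.5 + 0.0167×24.2 + 0.0129×17.6 = 5.268
Denominator: 1 + 0.07×11.3 + 0.039×10.2 + 0.0167×34.1 + 0.0129×9.66 = 2.883
R = 5.268/2.883 = 1.827 kJ/s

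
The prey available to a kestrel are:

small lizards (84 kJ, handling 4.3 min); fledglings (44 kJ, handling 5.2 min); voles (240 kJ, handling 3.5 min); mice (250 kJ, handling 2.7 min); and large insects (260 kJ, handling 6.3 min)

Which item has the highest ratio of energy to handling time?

mice

Profitability E/h (kJ/min): small lizards = 84/4.3 = 19.5, fledglings = 44/5.2 = 8.46, voles = 240/3.5 = 68.6, mice = 250/2.7 = 92.6, large insects = 260/6.3 = 41.3.
Ranked: mice > voles > large insects > small lizards > fledglings.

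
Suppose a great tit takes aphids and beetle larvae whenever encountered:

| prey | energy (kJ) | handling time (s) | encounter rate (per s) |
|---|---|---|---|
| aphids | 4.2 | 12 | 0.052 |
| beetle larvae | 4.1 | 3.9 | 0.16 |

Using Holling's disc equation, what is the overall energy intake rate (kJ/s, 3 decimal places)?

0.389 kJ/s

R = Σλ_iE_i / (1 + Σλ_ih_i)
Numerator: 0.052×4.2 + 0.16×4.1 = 0.8744
Denominator: 1 + 0.052×12 + 0.16×3.9 = 2.248
R = 0.8744/2.248 = 0.389 kJ/s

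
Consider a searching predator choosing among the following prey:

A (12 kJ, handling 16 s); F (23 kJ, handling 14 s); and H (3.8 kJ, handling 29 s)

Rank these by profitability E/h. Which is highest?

F

In descending order of E/h:
F: 23/14 = 1.64 kJ/s
A: 12/16 = 0.75 kJ/s
H: 3.8/29 = 0.131 kJ/s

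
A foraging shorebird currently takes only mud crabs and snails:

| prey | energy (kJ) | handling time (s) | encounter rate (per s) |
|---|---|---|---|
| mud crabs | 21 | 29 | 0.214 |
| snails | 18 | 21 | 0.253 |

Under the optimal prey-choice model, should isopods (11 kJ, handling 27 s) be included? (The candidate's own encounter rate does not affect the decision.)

No

On mud crabs and snails alone, R = ΣλE/(1+Σλh) = 9.048/12.52 = 0.7227 kJ/s.
isopods: E/h = 11/27 = 0.4074 kJ/s.
0.4074 < 0.7227, so adding isopods would lower the average — exclude it.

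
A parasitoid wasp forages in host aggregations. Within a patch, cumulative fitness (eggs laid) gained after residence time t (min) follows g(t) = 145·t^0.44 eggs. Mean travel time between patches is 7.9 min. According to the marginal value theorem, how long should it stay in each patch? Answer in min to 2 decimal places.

6.21 min

Optimal t* satisfies g'(t*) = g(t*)/(T + t*).
g'(t) = 0.44·145·t^-0.56. Setting 0.44·145·t^-0.56 = 145·t^0.44/(7.9+t) gives 0.44(7.9+t) = t, so 0.56·t = 0.44×7.9.
t* = 0.44×7.9/0.56 = 6.207 min.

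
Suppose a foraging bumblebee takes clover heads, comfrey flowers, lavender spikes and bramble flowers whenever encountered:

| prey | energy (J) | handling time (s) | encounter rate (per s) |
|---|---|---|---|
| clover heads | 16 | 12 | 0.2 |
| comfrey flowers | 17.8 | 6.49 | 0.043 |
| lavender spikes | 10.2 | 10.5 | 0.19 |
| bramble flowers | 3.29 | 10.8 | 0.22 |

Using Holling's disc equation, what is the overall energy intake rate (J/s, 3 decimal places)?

R = Σλ_iE_i / (1 + Σλ_ih_i)
Numerator: 0.2×16 + 0.043×17.8 + 0.19×10.2 + 0.22×3.29 = 6.627
Denominator: 1 + 0.2×12 + 0.043×6.49 + 0.19×10.5 + 0.22×10.8 = 8.05
R = 6.627/8.05 = 0.8232 J/s

0.823 J/s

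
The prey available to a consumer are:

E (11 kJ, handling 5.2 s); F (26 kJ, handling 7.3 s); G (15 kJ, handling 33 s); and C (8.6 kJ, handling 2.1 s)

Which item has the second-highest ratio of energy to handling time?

Profitability E/h (kJ/s): E = 11/5.2 = 2.12, F = 26/7.3 = 3.56, G = 15/33 = 0.455, C = 8.6/2.1 = 4.1.
Ranked: C > F > E > G.

F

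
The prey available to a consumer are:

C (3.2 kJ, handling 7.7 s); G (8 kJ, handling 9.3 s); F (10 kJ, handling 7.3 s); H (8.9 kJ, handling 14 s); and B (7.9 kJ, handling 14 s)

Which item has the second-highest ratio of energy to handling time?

G

Profitability E/h (kJ/s): C = 3.2/7.7 = 0.416, G = 8/9.3 = 0.86, F = 10/7.3 = 1.37, H = 8.9/14 = 0.636, B = 7.9/14 = 0.564.
Ranked: F > G > H > B > C.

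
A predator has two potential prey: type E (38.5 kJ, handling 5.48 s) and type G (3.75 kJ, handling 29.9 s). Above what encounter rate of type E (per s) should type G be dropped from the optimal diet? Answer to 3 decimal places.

0.003 per s

Drop type G once their profitability E₂/h₂ falls below the rate achievable on type E alone: E₂/h₂ = λE₁/(1 + λh₁).
Solve for λ: λE₁h₂ = E₂(1 + λh₁) → λ(E₁h₂ − E₂h₁) = E₂ → λ = E₂/(E₁h₂ − E₂h₁).
λ = 3.75/(38.5×29.9 − 3.75×5.48) = 3.75/1131 = 0.003317 per s.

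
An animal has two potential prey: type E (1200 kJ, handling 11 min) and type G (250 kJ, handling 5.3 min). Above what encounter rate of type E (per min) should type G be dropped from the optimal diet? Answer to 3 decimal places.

At the threshold, the rate on type E alone equals the profitability of type G: λ·1200/(1 + λ·11) = 250/5.3 = 47.17.
Rearranging, λ(1200 − 47.17×11) = 47.17, so λ = 47.17/681.1 = 0.06925 per min.

0.069 per min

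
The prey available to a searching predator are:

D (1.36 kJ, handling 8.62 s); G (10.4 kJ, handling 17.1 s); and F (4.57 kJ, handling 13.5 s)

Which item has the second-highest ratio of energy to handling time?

In descending order of E/h:
G: 10.4/17.1 = 0.608 kJ/s
F: 4.57/13.5 = 0.339 kJ/s
D: 1.36/8.62 = 0.158 kJ/s

F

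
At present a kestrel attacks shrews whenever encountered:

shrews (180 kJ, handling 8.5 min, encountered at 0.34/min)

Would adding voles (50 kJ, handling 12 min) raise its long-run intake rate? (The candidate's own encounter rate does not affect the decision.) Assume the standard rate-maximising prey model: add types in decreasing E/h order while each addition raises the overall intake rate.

On shrews alone, R = ΣλE/(1+Σλh) = 61.2/3.89 = 15.73 kJ/min.
voles: E/h = 50/12 = 4.167 kJ/min.
Since 4.167 < R, time spent handling voles is better spent searching.

No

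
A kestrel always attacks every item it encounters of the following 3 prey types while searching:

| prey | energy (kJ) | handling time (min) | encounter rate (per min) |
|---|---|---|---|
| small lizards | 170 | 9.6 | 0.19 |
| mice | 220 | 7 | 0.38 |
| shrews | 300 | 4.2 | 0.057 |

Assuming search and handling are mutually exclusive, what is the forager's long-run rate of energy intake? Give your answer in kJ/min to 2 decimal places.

23.24 kJ/min

R = Σλ_iE_i / (1 + Σλ_ih_i)
Numerator: 0.19×170 + 0.38×220 + 0.057×300 = 133
Denominator: 1 + 0.19×9.6 + 0.38×7 + 0.057×4.2 = 5.723
R = 133/5.723 = 23.24 kJ/min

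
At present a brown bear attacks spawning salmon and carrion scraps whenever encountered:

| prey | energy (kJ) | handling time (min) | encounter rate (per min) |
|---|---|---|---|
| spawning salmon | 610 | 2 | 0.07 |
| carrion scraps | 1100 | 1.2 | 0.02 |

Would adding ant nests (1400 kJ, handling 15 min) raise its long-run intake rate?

On spawning salmon and carrion scraps alone, R = ΣλE/(1+Σλh) = 64.7/1.164 = 55.58 kJ/min.
ant nests: E/h = 1400/15 = 93.33 kJ/min.
Since 93.33 > R, including ant nests increases the long-run rate.

Yes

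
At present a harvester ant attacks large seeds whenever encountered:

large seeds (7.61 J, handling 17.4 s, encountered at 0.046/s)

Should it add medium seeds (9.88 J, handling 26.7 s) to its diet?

Yes

Current rate: (0.046×7.61)/(1 + 0.046×17.4) = 0.1944 J/s.
Profitability of medium seeds: 9.88/26.7 = 0.37 J/s.
0.37 > 0.1944, so adding medium seeds raises the average — include it.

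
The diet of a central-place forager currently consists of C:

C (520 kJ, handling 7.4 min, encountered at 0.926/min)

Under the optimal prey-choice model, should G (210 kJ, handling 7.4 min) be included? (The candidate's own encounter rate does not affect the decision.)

No

Current rate: (0.926×520)/(1 + 0.926×7.4) = 61.32 kJ/min.
G: E/h = 210/7.4 = 28.38 kJ/min.
28.38 < 61.32, so adding G would lower the average — exclude it.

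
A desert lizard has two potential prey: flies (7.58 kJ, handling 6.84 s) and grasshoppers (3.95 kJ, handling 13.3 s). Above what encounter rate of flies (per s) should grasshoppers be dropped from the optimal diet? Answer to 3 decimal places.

Drop grasshoppers once their profitability E₂/h₂ falls below the rate achievable on flies alone: E₂/h₂ = λE₁/(1 + λh₁).
Solve for λ: λE₁h₂ = E₂(1 + λh₁) → λ(E₁h₂ − E₂h₁) = E₂ → λ = E₂/(E₁h₂ − E₂h₁).
λ = 3.95/(7.58×13.3 − 3.95×6.84) = 3.95/73.8 = 0.05353 per s.

0.054 per s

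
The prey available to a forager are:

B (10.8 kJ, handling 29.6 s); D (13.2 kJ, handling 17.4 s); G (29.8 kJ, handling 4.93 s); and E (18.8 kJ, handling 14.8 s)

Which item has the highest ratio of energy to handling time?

G

Profitability E/h (kJ/s): B = 10.8/29.6 = 0.365, D = 13.2/17.4 = 0.759, G = 29.8/4.93 = 6.04, E = 18.8/14.8 = 1.27.
Ranked: G > E > D > B.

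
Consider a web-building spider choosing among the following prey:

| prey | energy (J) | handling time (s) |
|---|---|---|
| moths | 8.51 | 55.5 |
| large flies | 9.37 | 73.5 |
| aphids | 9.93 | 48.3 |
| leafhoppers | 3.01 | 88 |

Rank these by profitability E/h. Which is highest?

In descending order of E/h:
aphids: 9.93/48.3 = 0.206 J/s
moths: 8.51/55.5 = 0.153 J/s
large flies: 9.37/73.5 = 0.127 J/s
leafhoppers: 3.01/88 = 0.0342 J/s

aphids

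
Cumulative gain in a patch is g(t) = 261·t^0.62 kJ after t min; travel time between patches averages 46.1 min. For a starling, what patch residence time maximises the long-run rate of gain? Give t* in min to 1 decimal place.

Maximise g(t)/(T+t): set derivative to zero → g'(t)(T+t) = g(t).
g'(t) = 0.62·261·t^-0.38. Setting 0.62·261·t^-0.38 = 261·t^0.62/(46.1+t) gives 0.62(46.1+t) = t, so 0.38·t = 0.62×46.1.
t* = 0.62×46.1/0.38 = 75.22 min.

75.2 min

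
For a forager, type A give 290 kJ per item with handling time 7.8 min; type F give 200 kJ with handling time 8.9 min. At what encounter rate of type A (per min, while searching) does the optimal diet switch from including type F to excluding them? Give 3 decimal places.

At the threshold, the rate on type A alone equals the profitability of type F: λ·290/(1 + λ·7.8) = 200/8.9 = 22.47.
Rearranging, λ(290 − 22.47×7.8) = 22.47, so λ = 22.47/114.7 = 0.1959 per min.

0.196 per min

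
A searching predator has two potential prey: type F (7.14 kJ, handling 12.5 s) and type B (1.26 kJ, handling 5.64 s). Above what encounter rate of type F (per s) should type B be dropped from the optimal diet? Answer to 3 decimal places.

0.051 per s

Drop type B once their profitability E₂/h₂ falls below the rate achievable on type F alone: E₂/h₂ = λE₁/(1 + λh₁).
Solve for λ: λE₁h₂ = E₂(1 + λh₁) → λ(E₁h₂ − E₂h₁) = E₂ → λ = E₂/(E₁h₂ − E₂h₁).
λ = 1.26/(7.14×5.64 − 1.26×12.5) = 1.26/24.52 = 0.05139 per s.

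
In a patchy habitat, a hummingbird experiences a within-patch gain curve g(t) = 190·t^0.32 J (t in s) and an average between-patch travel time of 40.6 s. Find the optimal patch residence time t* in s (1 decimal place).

Maximise g(t)/(T+t): set derivative to zero → g'(t)(T+t) = g(t).
g'(t) = 0.32·190·t^-0.68. Setting 0.32·190·t^-0.68 = 190·t^0.32/(40.6+t) gives 0.32(40.6+t) = t, so 0.68·t = 0.32×40.6.
t* = 0.32×40.6/0.68 = 19.11 s.

19.1 s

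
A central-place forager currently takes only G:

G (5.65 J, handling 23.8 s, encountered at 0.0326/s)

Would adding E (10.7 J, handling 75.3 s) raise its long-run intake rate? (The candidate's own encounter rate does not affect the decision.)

Intake rate on the current diet: R = (0.0326×5.65) / (1 + 0.0326×23.8) = 0.1842/1.776 = 0.1037 J/s.
E: E/h = 10.7/75.3 = 0.1421 J/s.
0.1421 > 0.1037, so adding E raises the average — include it.

Yes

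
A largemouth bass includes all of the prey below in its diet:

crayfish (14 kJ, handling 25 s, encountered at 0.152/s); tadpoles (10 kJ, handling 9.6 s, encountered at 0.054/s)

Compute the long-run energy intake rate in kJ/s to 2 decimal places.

0.50 kJ/s

R = Σλ_iE_i / (1 + Σλ_ih_i)
Numerator: 0.152×14 + 0.054×10 = 2.668
Denominator: 1 + 0.152×25 + 0.054×9.6 = 5.318
R = 2.668/5.318 = 0.5017 kJ/s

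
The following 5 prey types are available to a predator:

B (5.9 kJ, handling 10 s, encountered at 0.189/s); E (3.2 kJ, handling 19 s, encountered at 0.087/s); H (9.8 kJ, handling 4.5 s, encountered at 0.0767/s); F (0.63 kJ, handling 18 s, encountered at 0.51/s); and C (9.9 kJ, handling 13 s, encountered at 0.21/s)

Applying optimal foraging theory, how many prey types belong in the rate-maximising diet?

2

Rank by E/h (kJ/s): H 2.18, C 0.762, B 0.59, E 0.168, F 0.035. Include each in turn until the next type's E/h falls below the running intake rate.
Rate on top 1: 0.5588. C: 0.762 > 0.5588 → include.
Rate on top 2: 0.6946. B: 0.59 < 0.6946 → exclude; stop.
Optimal diet: H, C — 2 of 5 types.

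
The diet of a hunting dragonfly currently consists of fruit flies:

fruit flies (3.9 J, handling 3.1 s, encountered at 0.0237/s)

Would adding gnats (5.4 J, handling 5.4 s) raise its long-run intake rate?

Current rate: (0.0237×3.9)/(1 + 0.0237×3.1) = 0.0861 J/s.
gnats: E/h = 5.4/5.4 = 1 J/s.
1 > 0.0861, so adding gnats raises the average — include it.

Yes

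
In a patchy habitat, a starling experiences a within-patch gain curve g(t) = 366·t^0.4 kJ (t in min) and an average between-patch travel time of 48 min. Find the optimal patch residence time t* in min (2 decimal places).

By the marginal value theorem, leave when the instantaneous gain rate g'(t) equals the habitat-wide average g(t)/(T + t).
g'(t) = 0.4·366·t^-0.6. Setting 0.4·366·t^-0.6 = 366·t^0.4/(48+t) gives 0.4(48+t) = t, so 0.60·t = 0.4×48.
t* = 0.4×48/0.60 = 32 min.

32.00 min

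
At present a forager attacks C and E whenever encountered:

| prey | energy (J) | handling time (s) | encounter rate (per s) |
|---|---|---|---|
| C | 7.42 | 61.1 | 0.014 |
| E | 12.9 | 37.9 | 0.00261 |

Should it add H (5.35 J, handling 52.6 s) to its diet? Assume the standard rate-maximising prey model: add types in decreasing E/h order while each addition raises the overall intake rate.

Yes

On C and E alone, R = ΣλE/(1+Σλh) = 0.1375/1.954 = 0.07038 J/s.
Profitability of H: 5.35/52.6 = 0.1017 J/s.
Since 0.1017 > R, including H increases the long-run rate.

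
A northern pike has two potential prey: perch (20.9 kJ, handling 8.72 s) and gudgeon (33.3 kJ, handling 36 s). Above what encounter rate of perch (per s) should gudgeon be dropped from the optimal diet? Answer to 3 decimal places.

0.072 per s

The zero-one rule: include gudgeon iff E₂/h₂ > λE₁/(1+λh₁). Equality gives the switch point.
λE₁h₂ = E₂ + λE₂h₁ ⇒ λ = E₂/(E₁h₂ − E₂h₁) = 33.3/(752.4 − 290.4) = 0.07207 per s.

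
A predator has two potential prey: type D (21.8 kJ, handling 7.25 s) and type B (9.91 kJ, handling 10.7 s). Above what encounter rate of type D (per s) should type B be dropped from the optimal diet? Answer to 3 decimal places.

Drop type B once their profitability E₂/h₂ falls below the rate achievable on type D alone: E₂/h₂ = λE₁/(1 + λh₁).
Solve for λ: λE₁h₂ = E₂(1 + λh₁) → λ(E₁h₂ − E₂h₁) = E₂ → λ = E₂/(E₁h₂ − E₂h₁).
λ = 9.91/(21.8×10.7 − 9.91×7.25) = 9.91/161.4 = 0.0614 per s.

0.061 per s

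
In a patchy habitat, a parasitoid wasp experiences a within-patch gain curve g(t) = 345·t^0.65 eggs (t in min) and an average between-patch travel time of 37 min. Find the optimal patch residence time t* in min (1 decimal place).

68.7 min

Optimal t* satisfies g'(t*) = g(t*)/(T + t*).
g'(t) = 0.65·345·t^-0.35. Setting 0.65·345·t^-0.35 = 345·t^0.65/(37+t) gives 0.65(37+t) = t, so 0.35·t = 0.65×37.
t* = 0.65×37/0.35 = 68.71 min.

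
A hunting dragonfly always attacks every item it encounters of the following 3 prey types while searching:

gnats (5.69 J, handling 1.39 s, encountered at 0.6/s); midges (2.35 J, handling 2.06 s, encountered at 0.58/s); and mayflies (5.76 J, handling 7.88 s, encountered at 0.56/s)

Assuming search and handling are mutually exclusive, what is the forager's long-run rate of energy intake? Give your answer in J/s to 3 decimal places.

R = Σλ_iE_i / (1 + Σλ_ih_i)
Numerator: 0.6×5.69 + 0.58×2.35 + 0.56×5.76 = 8.003
Denominator: 1 + 0.6×1.39 + 0.58×2.06 + 0.56×7.88 = 7.442
R = 8.003/7.442 = 1.075 J/s

1.075 J/s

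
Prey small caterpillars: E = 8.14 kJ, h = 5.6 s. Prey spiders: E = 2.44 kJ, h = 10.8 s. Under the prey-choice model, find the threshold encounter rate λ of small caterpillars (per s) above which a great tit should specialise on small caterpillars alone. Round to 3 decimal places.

0.033 per s

Drop spiders once their profitability E₂/h₂ falls below the rate achievable on small caterpillars alone: E₂/h₂ = λE₁/(1 + λh₁).
Solve for λ: λE₁h₂ = E₂(1 + λh₁) → λ(E₁h₂ − E₂h₁) = E₂ → λ = E₂/(E₁h₂ − E₂h₁).
λ = 2.44/(8.14×10.8 − 2.44×5.6) = 2.44/74.25 = 0.03286 per s.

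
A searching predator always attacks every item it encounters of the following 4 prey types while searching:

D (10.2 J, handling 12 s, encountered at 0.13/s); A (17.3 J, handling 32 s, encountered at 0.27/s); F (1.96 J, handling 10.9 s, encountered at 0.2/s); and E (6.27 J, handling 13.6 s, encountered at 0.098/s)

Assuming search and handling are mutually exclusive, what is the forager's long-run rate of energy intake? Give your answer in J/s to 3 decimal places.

0.476 J/s

R = Σλ_iE_i / (1 + Σλ_ih_i)
Numerator: 0.13×10.2 + 0.27×17.3 + 0.2×1.96 + 0.098×6.27 = 7.003
Denominator: 1 + 0.13×12 + 0.27×32 + 0.2×10.9 + 0.098×13.6 = 14.71
R = 7.003/14.71 = 0.476 J/s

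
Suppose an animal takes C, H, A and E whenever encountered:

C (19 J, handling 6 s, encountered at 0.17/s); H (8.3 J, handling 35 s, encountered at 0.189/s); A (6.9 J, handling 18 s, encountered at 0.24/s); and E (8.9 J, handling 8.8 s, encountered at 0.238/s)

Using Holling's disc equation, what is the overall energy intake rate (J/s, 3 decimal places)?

0.570 J/s

Energy encountered per unit search time: 0.17×19 + 0.189×8.3 + 0.24×6.9 + 0.238×8.9 = 8.573 J/s.
Handling time per unit search time: 0.17×6 + 0.189×35 + 0.24×18 + 0.238×8.8 = 14.05.
Rate = 8.573/(1 + 14.05) = 0.5697 J/s.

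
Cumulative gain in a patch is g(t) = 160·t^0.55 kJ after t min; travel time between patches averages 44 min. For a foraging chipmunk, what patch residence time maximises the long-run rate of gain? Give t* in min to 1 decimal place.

Optimal t* satisfies g'(t*) = g(t*)/(T + t*).
g'(t) = 0.55·160·t^-0.45. Setting 0.55·160·t^-0.45 = 160·t^0.55/(44+t) gives 0.55(44+t) = t, so 0.45·t = 0.55×44.
t* = 0.55×44/0.45 = 53.78 min.

53.8 min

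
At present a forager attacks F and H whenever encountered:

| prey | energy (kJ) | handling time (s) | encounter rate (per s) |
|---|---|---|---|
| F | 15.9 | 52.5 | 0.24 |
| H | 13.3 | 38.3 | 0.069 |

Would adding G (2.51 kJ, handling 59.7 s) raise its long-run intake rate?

On F and H alone, R = ΣλE/(1+Σλh) = 4.734/16.24 = 0.2914 kJ/s.
Profitability of G: 2.51/59.7 = 0.04204 kJ/s.
Since 0.04204 < R, time spent handling G is better spent searching.

No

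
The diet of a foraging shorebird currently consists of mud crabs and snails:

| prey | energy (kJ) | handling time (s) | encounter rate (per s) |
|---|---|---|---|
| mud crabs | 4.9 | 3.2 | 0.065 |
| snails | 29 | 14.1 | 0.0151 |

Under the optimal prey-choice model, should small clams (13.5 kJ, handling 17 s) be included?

Yes

On mud crabs and snails alone, R = ΣλE/(1+Σλh) = 0.7564/1.421 = 0.5323 kJ/s.
Profitability of small clams: 13.5/17 = 0.7941 kJ/s.
Since 0.7941 > R, including small clams increases the long-run rate.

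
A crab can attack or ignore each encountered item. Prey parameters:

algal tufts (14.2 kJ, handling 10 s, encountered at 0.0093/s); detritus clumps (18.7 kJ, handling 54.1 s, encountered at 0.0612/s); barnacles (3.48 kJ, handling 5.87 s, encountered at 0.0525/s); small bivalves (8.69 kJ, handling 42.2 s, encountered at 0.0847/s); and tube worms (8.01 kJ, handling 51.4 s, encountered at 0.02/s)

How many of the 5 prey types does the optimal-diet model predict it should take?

E/h in descending order: algal tufts 1.42, barnacles 0.593, detritus clumps 0.346, small bivalves 0.206, tube worms 0.156 kJ/s. The optimal diet is the largest prefix of this list for which every included type satisfies E_i/h_i > R on the types above it.
Rate on top 1: 0.1208. barnacles: 0.593 > 0.1208 → include.
Rate on top 2: 0.2246. detritus clumps: 0.346 > 0.2246 → include.
Rate on top 3: 0.3097. small bivalves: 0.206 < 0.3097 → exclude; stop.
Optimal diet: algal tufts, barnacles, detritus clumps — 3 of 5 types.

3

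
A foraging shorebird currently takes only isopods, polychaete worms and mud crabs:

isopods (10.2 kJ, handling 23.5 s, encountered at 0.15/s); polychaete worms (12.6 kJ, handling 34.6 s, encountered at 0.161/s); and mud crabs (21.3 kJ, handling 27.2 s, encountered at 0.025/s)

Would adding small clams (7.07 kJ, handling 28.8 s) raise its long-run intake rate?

No

Current rate: (0.15×10.2 + 0.161×12.6 + 0.025×21.3)/(1 + 0.15×23.5 + 0.161×34.6 + 0.025×27.2) = 0.3797 kJ/s.
Profitability of small clams: 7.07/28.8 = 0.2455 kJ/s.
0.2455 < 0.3797, so adding small clams would lower the average — exclude it.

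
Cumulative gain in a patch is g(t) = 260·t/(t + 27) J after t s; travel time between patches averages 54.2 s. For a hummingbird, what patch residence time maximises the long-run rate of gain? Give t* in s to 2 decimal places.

Optimal t* satisfies g'(t*) = g(t*)/(T + t*).
g'(t) = 260·27/(t + 27)². Setting 260·27/(t+27)² = 260t/[(t+27)(54.2+t)] gives 27(54.2+t) = t(t+27), so t² = 27×54.2 = 1463.
t* = √1463 = 38.25 s.

38.25 s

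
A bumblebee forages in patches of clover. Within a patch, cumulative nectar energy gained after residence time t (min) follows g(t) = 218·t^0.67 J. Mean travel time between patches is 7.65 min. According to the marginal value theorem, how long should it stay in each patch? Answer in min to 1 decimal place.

Maximise g(t)/(T+t): set derivative to zero → g'(t)(T+t) = g(t).
g'(t) = 0.67·218·t^-0.33. Setting 0.67·218·t^-0.33 = 218·t^0.67/(7.65+t) gives 0.67(7.65+t) = t, so 0.33·t = 0.67×7.65.
t* = 0.67×7.65/0.33 = 15.53 min.

15.5 min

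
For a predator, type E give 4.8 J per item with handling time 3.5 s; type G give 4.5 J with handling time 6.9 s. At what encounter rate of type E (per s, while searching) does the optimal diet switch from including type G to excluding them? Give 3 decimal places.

0.259 per s

The zero-one rule: include type G iff E₂/h₂ > λE₁/(1+λh₁). Equality gives the switch point.
λE₁h₂ = E₂ + λE₂h₁ ⇒ λ = E₂/(E₁h₂ − E₂h₁) = 4.5/(33.12 − 15.75) = 0.2591 per s.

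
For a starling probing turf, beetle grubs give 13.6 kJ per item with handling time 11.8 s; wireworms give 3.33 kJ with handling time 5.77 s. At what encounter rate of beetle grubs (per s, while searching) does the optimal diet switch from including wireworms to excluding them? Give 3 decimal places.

At the threshold, the rate on beetle grubs alone equals the profitability of wireworms: λ·13.6/(1 + λ·11.8) = 3.33/5.77 = 0.5771.
Rearranging, λ(13.6 − 0.5771×11.8) = 0.5771, so λ = 0.5771/6.79 = 0.085 per s.

0.085 per s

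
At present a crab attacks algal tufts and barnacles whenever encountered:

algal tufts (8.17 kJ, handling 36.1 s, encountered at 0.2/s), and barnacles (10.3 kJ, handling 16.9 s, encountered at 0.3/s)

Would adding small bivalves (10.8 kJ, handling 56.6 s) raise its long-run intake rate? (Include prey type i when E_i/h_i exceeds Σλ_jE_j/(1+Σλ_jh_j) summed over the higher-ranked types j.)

Intake rate on the current diet: R = (0.2×8.17 + 0.3×10.3) / (1 + 0.2×36.1 + 0.3×16.9) = 4.724/13.29 = 0.3555 kJ/s.
small bivalves: E/h = 10.8/56.6 = 0.1908 kJ/s.
0.1908 < 0.3555, so adding small bivalves would lower the average — exclude it.

No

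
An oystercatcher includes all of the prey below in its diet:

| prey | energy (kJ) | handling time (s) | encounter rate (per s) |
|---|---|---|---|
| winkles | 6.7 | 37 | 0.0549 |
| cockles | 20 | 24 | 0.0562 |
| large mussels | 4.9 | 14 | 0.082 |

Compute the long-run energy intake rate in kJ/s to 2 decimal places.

R = (0.0549×6.7 + 0.0562×20 + 0.082×4.9) / (1 + 0.0549×37 + 0.0562×24 + 0.082×14) = 1.894/5.528 = 0.3425 kJ/s.

0.34 kJ/s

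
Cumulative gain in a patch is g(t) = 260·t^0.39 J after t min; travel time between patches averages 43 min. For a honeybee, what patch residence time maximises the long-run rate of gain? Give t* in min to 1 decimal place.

27.5 min

Optimal t* satisfies g'(t*) = g(t*)/(T + t*).
g'(t) = 0.39·260·t^-0.61. Setting 0.39·260·t^-0.61 = 260·t^0.39/(43+t) gives 0.39(43+t) = t, so 0.61·t = 0.39×43.
t* = 0.39×43/0.61 = 27.49 min.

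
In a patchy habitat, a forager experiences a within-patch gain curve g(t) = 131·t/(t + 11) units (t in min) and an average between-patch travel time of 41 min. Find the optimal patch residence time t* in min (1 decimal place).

Maximise g(t)/(T+t): set derivative to zero → g'(t)(T+t) = g(t).
g'(t) = 131·11/(t + 11)². Setting 131·11/(t+11)² = 131t/[(t+11)(41+t)] gives 11(41+t) = t(t+11), so t² = 11×41 = 451.
t* = √451 = 21.24 min.

21.2 min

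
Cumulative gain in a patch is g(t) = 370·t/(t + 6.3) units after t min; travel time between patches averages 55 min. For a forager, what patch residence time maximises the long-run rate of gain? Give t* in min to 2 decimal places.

Maximise g(t)/(T+t): set derivative to zero → g'(t)(T+t) = g(t).
g'(t) = 370·6.3/(t + 6.3)². Setting 370·6.3/(t+6.3)² = 370t/[(t+6.3)(55+t)] gives 6.3(55+t) = t(t+6.3), so t² = 6.3×55 = 346.5.
t* = √346.5 = 18.61 min.

18.61 min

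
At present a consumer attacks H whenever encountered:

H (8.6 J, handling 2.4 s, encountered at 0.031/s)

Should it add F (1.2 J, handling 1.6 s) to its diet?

Intake rate on the current diet: R = (0.031×8.6) / (1 + 0.031×2.4) = 0.2666/1.074 = 0.2481 J/s.
Profitability of F: 1.2/1.6 = 0.75 J/s.
0.75 > 0.2481, so adding F raises the average — include it.

Yes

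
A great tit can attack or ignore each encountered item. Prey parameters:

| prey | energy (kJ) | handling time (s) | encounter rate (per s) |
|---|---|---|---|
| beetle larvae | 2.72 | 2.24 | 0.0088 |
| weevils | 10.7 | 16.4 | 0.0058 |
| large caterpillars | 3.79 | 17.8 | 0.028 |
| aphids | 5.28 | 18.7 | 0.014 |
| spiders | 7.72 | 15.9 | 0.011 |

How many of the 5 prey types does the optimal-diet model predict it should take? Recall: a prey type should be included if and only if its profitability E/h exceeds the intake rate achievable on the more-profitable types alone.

5

Profitabilities (E/h, kJ/s): beetle larvae 1.21, weevils 0.652, spiders 0.486, aphids 0.282, large caterpillars 0.213. Add prey in this order while the next type's profitability exceeds the intake rate on those already taken.
Rate on top 1: 0.02347. weevils: 0.652 > 0.02347 → include.
Rate on top 2: 0.07714. spiders: 0.486 > 0.07714 → include.
Rate on top 3: 0.1325. aphids: 0.282 > 0.1325 → include.
Rate on top 4: 0.1578. large caterpillars: 0.213 > 0.1578 → include.
Optimal diet: beetle larvae, weevils, spiders, aphids, large caterpillars — 5 of 5 types.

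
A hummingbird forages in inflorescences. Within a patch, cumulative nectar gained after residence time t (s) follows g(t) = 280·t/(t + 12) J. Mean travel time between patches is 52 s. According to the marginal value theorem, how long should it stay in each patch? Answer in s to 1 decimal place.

Maximise g(t)/(T+t): set derivative to zero → g'(t)(T+t) = g(t).
g'(t) = 280·12/(t + 12)². Setting 280·12/(t+12)² = 280t/[(t+12)(52+t)] gives 12(52+t) = t(t+12), so t² = 12×52 = 624.
t* = √624 = 24.98 s.

25.0 s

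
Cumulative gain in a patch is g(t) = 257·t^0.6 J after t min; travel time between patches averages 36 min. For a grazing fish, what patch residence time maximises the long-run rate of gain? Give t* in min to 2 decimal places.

54.00 min

By the marginal value theorem, leave when the instantaneous gain rate g'(t) equals the habitat-wide average g(t)/(T + t).
g'(t) = 0.6·257·t^-0.4. Setting 0.6·257·t^-0.4 = 257·t^0.6/(36+t) gives 0.6(36+t) = t, so 0.40·t = 0.6×36.
t* = 0.6×36/0.40 = 54 min.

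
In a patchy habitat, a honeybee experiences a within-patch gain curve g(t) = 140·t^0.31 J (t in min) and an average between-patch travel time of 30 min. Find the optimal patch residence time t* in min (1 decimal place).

Optimal t* satisfies g'(t*) = g(t*)/(T + t*).
g'(t) = 0.31·140·t^-0.69. Setting 0.31·140·t^-0.69 = 140·t^0.31/(30+t) gives 0.31(30+t) = t, so 0.69·t = 0.31×30.
t* = 0.31×30/0.69 = 13.48 min.

13.5 min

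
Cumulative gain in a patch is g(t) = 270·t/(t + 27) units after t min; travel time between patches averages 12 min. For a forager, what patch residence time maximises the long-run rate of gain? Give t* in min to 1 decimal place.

By the marginal value theorem, leave when the instantaneous gain rate g'(t) equals the habitat-wide average g(t)/(T + t).
g'(t) = 270·27/(t + 27)². Setting 270·27/(t+27)² = 270t/[(t+27)(12+t)] gives 27(12+t) = t(t+27), so t² = 27×12 = 324.
t* = √324 = 18 min.

18.0 min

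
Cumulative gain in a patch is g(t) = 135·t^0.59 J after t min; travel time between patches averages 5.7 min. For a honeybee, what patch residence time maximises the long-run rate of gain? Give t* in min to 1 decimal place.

Optimal t* satisfies g'(t*) = g(t*)/(T + t*).
g'(t) = 0.59·135·t^-0.41. Setting 0.59·135·t^-0.41 = 135·t^0.59/(5.7+t) gives 0.59(5.7+t) = t, so 0.41·t = 0.59×5.7.
t* = 0.59×5.7/0.41 = 8.202 min.

8.2 min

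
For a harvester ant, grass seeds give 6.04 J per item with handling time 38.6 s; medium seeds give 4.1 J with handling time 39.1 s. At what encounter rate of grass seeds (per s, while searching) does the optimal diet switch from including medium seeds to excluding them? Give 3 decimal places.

Drop medium seeds once their profitability E₂/h₂ falls below the rate achievable on grass seeds alone: E₂/h₂ = λE₁/(1 + λh₁).
Solve for λ: λE₁h₂ = E₂(1 + λh₁) → λ(E₁h₂ − E₂h₁) = E₂ → λ = E₂/(E₁h₂ − E₂h₁).
λ = 4.1/(6.04×39.1 − 4.1×38.6) = 4.1/77.9 = 0.05263 per s.

0.053 per s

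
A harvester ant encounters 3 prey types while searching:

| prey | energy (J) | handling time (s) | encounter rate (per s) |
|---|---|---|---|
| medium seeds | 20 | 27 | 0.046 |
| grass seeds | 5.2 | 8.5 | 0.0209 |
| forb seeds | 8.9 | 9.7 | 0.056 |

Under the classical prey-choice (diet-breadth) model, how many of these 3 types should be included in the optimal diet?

3

Profitabilities (E/h, J/s): forb seeds 0.918, medium seeds 0.741, grass seeds 0.612. Add prey in this order while the next type's profitability exceeds the intake rate on those already taken.
Rate on top 1: 0.323. medium seeds: 0.741 > 0.323 → include.
Rate on top 2: 0.5093. grass seeds: 0.612 > 0.5093 → include.
Optimal diet: forb seeds, medium seeds, grass seeds — 3 of 3 types.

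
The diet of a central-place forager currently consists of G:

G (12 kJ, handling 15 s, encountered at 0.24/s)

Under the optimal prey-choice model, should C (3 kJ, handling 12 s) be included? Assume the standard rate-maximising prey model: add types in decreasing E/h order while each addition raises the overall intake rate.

On G alone, R = ΣλE/(1+Σλh) = 2.88/4.6 = 0.6261 kJ/s.
C: E/h = 3/12 = 0.25 kJ/s.
0.25 < 0.6261, so adding C would lower the average — exclude it.

No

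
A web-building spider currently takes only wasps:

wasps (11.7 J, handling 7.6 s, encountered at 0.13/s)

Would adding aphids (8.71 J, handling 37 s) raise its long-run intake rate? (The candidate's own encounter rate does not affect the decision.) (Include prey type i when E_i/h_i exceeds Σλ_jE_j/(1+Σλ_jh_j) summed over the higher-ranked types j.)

No

Intake rate on the current diet: R = (0.13×11.7) / (1 + 0.13×7.6) = 1.521/1.988 = 0.7651 J/s.
Profitability of aphids: 8.71/37 = 0.2354 J/s.
Since 0.2354 < R, time spent handling aphids is better spent searching.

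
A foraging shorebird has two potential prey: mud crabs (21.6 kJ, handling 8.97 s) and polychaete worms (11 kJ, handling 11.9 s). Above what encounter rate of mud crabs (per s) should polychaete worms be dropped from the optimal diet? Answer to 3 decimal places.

Drop polychaete worms once their profitability E₂/h₂ falls below the rate achievable on mud crabs alone: E₂/h₂ = λE₁/(1 + λh₁).
Solve for λ: λE₁h₂ = E₂(1 + λh₁) → λ(E₁h₂ − E₂h₁) = E₂ → λ = E₂/(E₁h₂ − E₂h₁).
λ = 11/(21.6×11.9 − 11×8.97) = 11/158.4 = 0.06946 per s.

0.069 per s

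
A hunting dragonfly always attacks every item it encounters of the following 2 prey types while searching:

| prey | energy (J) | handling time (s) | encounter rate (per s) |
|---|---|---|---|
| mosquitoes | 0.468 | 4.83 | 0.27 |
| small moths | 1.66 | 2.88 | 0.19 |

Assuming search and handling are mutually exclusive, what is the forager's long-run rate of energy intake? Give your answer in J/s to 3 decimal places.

R = (0.27×0.468 + 0.19×1.66) / (1 + 0.27×4.83 + 0.19×2.88) = 0.4418/2.851 = 0.1549 J/s.

0.155 J/s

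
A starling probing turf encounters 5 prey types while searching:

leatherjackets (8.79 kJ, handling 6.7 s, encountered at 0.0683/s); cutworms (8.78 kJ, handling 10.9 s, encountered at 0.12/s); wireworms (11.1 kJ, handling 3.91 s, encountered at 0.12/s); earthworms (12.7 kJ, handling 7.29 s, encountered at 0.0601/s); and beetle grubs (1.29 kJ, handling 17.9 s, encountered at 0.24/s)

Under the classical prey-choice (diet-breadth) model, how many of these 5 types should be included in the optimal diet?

Profitabilities (E/h, kJ/s): wireworms 2.84, earthworms 1.74, leatherjackets 1.31, cutworms 0.806, beetle grubs 0.0721. Add prey in this order while the next type's profitability exceeds the intake rate on those already taken.
Rate on top 1: 0.9066. earthworms: 1.74 > 0.9066 → include.
Rate on top 2: 1.099. leatherjackets: 1.31 > 1.099 → include.
Rate on top 3: 1.14. cutworms: 0.806 < 1.14 → exclude; stop.
Optimal diet: wireworms, earthworms, leatherjackets — 3 of 5 types.

3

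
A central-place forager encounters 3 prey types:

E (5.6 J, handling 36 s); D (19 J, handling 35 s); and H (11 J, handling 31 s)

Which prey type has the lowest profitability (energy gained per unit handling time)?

E

In descending order of E/h:
D: 19/35 = 0.543 J/s
H: 11/31 = 0.355 J/s
E: 5.6/36 = 0.156 J/s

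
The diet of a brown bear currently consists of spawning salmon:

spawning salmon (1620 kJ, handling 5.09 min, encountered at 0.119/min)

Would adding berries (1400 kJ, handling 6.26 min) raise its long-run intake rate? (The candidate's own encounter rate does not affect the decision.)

Yes

Current rate: (0.119×1620)/(1 + 0.119×5.09) = 120.1 kJ/min.
Profitability of berries: 1400/6.26 = 223.6 kJ/min.
223.6 > 120.1, so adding berries raises the average — include it.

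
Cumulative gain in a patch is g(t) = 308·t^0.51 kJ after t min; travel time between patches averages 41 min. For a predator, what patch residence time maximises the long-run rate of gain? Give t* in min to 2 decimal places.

Optimal t* satisfies g'(t*) = g(t*)/(T + t*).
g'(t) = 0.51·308·t^-0.49. Setting 0.51·308·t^-0.49 = 308·t^0.51/(41+t) gives 0.51(41+t) = t, so 0.49·t = 0.51×41.
t* = 0.51×41/0.49 = 42.67 min.

42.67 min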